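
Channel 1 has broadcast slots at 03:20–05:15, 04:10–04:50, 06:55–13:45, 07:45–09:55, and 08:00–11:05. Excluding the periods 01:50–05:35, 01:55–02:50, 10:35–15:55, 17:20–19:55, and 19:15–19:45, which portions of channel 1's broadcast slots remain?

Merge the first list: 03:20–05:15, 06:55–13:45.
Merge the second list: 01:50–05:35, 10:35–15:55, 17:20–19:55.
03:20–05:15 lies entirely inside B → drops out.
06:55–13:45 with B removed leaves 06:55–10:35.

06:55–10:35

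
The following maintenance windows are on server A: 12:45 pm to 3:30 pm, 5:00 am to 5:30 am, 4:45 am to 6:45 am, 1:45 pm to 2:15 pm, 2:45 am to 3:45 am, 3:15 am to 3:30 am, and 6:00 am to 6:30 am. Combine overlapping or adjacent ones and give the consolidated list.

Sort by start: 2:45 am-3:45 am, 3:15 am-3:30 am, 4:45 am-6:45 am, 5:00 am-5:30 am, 6:00 am-6:30 am, 12:45 pm-3:30 pm, 1:45 pm-2:15 pm.
3:15 am-3:30 am overlaps/touches 2:45 am-3:45 am → extend to 2:45 am-3:45 am.
4:45 am-6:45 am is disjoint → start new block.
5:00 am-5:30 am overlaps/touches 4:45 am-6:45 am → extend to 4:45 am-6:45 am.
6:00 am-6:30 am overlaps/touches 4:45 am-6:45 am → extend to 4:45 am-6:45 am.
12:45 pm-3:30 pm is disjoint → start new block.
1:45 pm-2:15 pm overlaps/touches 12:45 pm-3:30 pm → extend to 12:45 pm-3:30 pm.

2:45 am-3:45 am, 4:45 am-6:45 am, 12:45 pm-3:30 pm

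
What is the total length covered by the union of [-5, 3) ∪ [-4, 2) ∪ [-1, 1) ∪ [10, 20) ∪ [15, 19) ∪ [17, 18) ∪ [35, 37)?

20

Merged: [-5, 3), [10, 20), [35, 37).
Lengths: 8 + 10 + 2 = 20.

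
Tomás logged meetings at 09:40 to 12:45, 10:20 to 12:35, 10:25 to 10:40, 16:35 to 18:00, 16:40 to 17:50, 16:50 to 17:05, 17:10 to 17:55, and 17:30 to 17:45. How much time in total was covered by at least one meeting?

4 h 30 min

Merged: 09:40-12:45, 16:35-18:00.
Lengths: 3 h 5 min + 1 h 25 min = 4 h 30 min.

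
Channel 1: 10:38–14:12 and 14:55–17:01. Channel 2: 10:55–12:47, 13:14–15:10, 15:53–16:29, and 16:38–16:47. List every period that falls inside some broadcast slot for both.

10:55–12:47, 13:14–14:12, 14:55–15:10, 15:53–16:29, 16:38–16:47

10:38–14:12 meets the second set on 10:55–12:47, 13:14–14:12.
14:55–17:01 meets the second set on 14:55–15:10, 15:53–16:29, 16:38–16:47.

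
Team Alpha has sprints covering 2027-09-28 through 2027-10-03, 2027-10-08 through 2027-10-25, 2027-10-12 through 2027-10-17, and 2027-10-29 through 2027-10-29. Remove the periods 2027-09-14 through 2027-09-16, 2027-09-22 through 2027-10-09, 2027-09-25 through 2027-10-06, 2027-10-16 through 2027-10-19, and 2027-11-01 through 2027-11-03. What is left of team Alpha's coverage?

2027-10-10 through 2027-10-15, 2027-10-20 through 2027-10-25, 2027-10-29 through 2027-10-29

Merge the first list: 2027-09-28 through 2027-10-03, 2027-10-08 through 2027-10-25, 2027-10-29 through 2027-10-29.
Merge the second list: 2027-09-14 through 2027-09-16, 2027-09-22 through 2027-10-09, 2027-10-16 through 2027-10-19, 2027-11-01 through 2027-11-03.
2027-09-28 through 2027-10-03: fully covered by B → removed.
2027-10-08 through 2027-10-25 minus B → 2027-10-10 through 2027-10-15, 2027-10-20 through 2027-10-25.
2027-10-29 through 2027-10-29: no B overlap → unchanged.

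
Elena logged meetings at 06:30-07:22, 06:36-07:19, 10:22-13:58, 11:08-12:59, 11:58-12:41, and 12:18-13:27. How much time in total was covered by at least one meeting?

Merged: 06:30–07:22, 10:22–13:58.
Lengths: 52 min + 3 h 36 min = 4 h 28 min.

4 h 28 min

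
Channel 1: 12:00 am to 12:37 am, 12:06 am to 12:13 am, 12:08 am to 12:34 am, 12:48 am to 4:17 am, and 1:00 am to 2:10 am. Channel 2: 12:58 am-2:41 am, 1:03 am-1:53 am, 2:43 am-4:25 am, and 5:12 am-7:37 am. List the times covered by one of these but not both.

A, merged: 12:00 am-12:37 am, 12:48 am-4:17 am.
B, merged: 12:58 am-2:41 am, 2:43 am-4:25 am, 5:12 am-7:37 am.
A \ B = 12:00 am-12:37 am, 12:48 am-12:58 am, 2:41 am-2:43 am.
B \ A = 4:17 am-4:25 am, 5:12 am-7:37 am.
Union of the two gives the symmetric difference.

12:00 am-12:37 am, 12:48 am-12:58 am, 2:41 am-2:43 am, 4:17 am-4:25 am, 5:12 am-7:37 am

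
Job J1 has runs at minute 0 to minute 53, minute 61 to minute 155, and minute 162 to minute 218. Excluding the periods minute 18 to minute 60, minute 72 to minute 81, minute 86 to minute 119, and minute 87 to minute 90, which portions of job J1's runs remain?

minute 0 to minute 18, minute 61 to minute 72, minute 81 to minute 86, minute 119 to minute 155, minute 162 to minute 218

Second set merges to minute 18 to minute 60, minute 72 to minute 81, minute 86 to minute 119.
minute 0 to minute 53 minus B → minute 0 to minute 18.
minute 61 to minute 155 minus B → minute 61 to minute 72, minute 81 to minute 86, minute 119 to minute 155.
minute 162 to minute 218: no B overlap → unchanged.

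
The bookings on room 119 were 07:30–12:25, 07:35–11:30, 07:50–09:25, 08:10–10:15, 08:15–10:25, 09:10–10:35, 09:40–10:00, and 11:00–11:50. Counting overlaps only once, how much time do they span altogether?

Merged: 07:30–12:25.
Length: 4 h 55 min.

4 h 55 min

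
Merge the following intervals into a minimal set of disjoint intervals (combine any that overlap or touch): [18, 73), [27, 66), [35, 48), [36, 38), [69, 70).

[27, 66) overlaps/touches [18, 73) → extend to [18, 73).
[35, 48) overlaps/touches [18, 73) → extend to [18, 73).
[36, 38) overlaps/touches [18, 73) → extend to [18, 73).
[69, 70) overlaps/touches [18, 73) → extend to [18, 73).

[18, 73)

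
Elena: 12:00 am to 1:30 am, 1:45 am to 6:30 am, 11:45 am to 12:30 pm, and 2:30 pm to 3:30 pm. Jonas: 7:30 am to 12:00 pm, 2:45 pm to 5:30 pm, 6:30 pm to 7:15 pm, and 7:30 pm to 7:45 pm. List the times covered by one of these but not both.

12:00 am–1:30 am, 1:45 am–6:30 am, 7:30 am–11:45 am, 12:00 pm–12:30 pm, 2:30 pm–2:45 pm, 3:30 pm–5:30 pm, 6:30 pm–7:15 pm, 7:30 pm–7:45 pm

A but not B: 12:00 am–1:30 am, 1:45 am–6:30 am, 12:00 pm–12:30 pm, 2:30 pm–2:45 pm.
B but not A: 7:30 am–11:45 am, 3:30 pm–5:30 pm, 6:30 pm–7:15 pm, 7:30 pm–7:45 pm.
Combining gives A △ B.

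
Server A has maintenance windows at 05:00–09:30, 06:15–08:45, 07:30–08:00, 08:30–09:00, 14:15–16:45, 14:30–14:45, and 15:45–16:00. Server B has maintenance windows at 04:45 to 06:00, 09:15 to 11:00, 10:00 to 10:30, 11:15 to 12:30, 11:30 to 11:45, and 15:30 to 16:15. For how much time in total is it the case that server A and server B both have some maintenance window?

2 h

A, merged: 05:00-09:30, 14:15-16:45.
B, merged: 04:45-06:00, 09:15-11:00, 11:15-12:30, 15:30-16:15.
A ∩ B = 05:00-06:00, 09:15-09:30, 15:30-16:15.
Total: 1 h + 15 min + 45 min = 2 h.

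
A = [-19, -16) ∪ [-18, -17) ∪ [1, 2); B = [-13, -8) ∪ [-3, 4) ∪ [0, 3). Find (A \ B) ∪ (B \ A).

[-19, -16) ∪ [-13, -8) ∪ [-3, 1) ∪ [2, 4)

A, merged: [-19, -16), [1, 2).
B, merged: [-13, -8), [-3, 4).
A \ B = [-19, -16).
B \ A = [-13, -8), [-3, 1), [2, 4).
Union of the two gives the symmetric difference.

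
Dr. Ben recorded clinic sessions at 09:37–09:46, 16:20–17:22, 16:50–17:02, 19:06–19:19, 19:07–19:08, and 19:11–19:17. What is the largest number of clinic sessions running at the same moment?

Walk the sorted start/end points keeping a running depth.
The depth first hits 2 at 16:50.

2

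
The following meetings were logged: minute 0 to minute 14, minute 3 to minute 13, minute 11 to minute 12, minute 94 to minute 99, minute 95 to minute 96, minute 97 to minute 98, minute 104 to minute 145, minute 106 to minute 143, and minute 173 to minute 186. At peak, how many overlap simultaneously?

At minute 11, 3 of the intervals are simultaneously active.
No point has more.

3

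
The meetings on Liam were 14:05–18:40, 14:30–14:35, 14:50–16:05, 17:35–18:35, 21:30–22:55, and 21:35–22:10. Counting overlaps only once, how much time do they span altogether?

Merged: 14:05–18:40, 21:30–22:55.
Lengths: 4 h 35 min + 1 h 25 min = 6 h.

6 h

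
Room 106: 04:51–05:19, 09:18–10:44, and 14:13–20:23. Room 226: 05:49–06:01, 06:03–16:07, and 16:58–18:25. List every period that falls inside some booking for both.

04:51–05:19: no overlap with the second set.
09:18–10:44 meets the second set on 09:18–10:44.
14:13–20:23 meets the second set on 14:13–16:07, 16:58–18:25.

09:18–10:44, 14:13–16:07, 16:58–18:25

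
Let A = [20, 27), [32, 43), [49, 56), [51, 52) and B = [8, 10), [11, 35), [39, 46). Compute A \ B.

A, merged: [20, 27), [32, 43), [49, 56).
[20, 27): fully covered by B → removed.
[32, 43) minus B → [35, 39).
[49, 56): no B overlap → unchanged.

[35, 39) ∪ [49, 56)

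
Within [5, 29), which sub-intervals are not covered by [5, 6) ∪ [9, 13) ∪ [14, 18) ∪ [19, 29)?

[6, 9) ∪ [13, 14) ∪ [18, 19)

Covered (merged): [5, 6), [9, 13), [14, 18), [19, 29).
Uncovered inside [5, 29): [6, 9), [13, 14), [18, 19).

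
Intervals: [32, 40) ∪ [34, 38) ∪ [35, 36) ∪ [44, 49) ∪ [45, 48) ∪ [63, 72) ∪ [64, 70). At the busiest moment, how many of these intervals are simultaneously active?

Sweep endpoints in order; track running count of active intervals.
Peak of 3 reached at 35.

3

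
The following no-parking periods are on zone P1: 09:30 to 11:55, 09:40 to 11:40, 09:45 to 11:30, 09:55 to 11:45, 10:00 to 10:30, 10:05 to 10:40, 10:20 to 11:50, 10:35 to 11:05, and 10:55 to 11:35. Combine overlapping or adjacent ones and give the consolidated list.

09:30–11:55

09:40–11:40 overlaps/touches 09:30–11:55 → extend to 09:30–11:55.
09:45–11:30 overlaps/touches 09:30–11:55 → extend to 09:30–11:55.
09:55–11:45 overlaps/touches 09:30–11:55 → extend to 09:30–11:55.
10:00–10:30 overlaps/touches 09:30–11:55 → extend to 09:30–11:55.
10:05–10:40 overlaps/touches 09:30–11:55 → extend to 09:30–11:55.
10:20–11:50 overlaps/touches 09:30–11:55 → extend to 09:30–11:55.
10:35–11:05 overlaps/touches 09:30–11:55 → extend to 09:30–11:55.
10:55–11:35 overlaps/touches 09:30–11:55 → extend to 09:30–11:55.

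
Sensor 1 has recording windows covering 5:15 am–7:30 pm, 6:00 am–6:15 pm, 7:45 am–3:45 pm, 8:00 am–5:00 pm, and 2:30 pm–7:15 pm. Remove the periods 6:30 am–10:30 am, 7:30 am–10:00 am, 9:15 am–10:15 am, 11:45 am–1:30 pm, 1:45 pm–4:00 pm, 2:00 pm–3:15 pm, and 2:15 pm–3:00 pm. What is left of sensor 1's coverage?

First set merges to 5:15 am–7:30 pm.
Second set merges to 6:30 am–10:30 am, 11:45 am–1:30 pm, 1:45 pm–4:00 pm.
5:15 am–7:30 pm minus B → 5:15 am–6:30 am, 10:30 am–11:45 am, 1:30 pm–1:45 pm, 4:00 pm–7:30 pm.

5:15 am–6:30 am, 10:30 am–11:45 am, 1:30 pm–1:45 pm, 4:00 pm–7:30 pm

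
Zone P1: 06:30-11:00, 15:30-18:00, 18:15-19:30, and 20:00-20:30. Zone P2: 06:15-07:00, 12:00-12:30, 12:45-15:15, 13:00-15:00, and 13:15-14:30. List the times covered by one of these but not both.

06:15-06:30, 07:00-11:00, 12:00-12:30, 12:45-15:15, 15:30-18:00, 18:15-19:30, 20:00-20:30

Merge the second list: 06:15-07:00, 12:00-12:30, 12:45-15:15.
A \ B = 07:00-11:00, 15:30-18:00, 18:15-19:30, 20:00-20:30.
B \ A = 06:15-06:30, 12:00-12:30, 12:45-15:15.
Union of the two gives the symmetric difference.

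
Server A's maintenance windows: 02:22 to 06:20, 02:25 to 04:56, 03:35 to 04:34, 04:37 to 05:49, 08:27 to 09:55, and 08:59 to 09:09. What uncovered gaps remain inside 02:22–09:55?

The merged coverage is 02:22-06:20, 08:27-09:55.
Complement within 02:22-09:55: 06:20-08:27.

06:20-08:27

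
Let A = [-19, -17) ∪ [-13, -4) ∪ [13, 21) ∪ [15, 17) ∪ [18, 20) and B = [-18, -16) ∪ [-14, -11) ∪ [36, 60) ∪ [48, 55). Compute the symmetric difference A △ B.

A, merged: [-19, -17), [-13, -4), [13, 21).
B, merged: [-18, -16), [-14, -11), [36, 60).
A \ B = [-19, -18), [-11, -4), [13, 21).
B \ A = [-17, -16), [-14, -13), [36, 60).
Union of the two gives the symmetric difference.

[-19, -18) ∪ [-17, -16) ∪ [-14, -13) ∪ [-11, -4) ∪ [13, 21) ∪ [36, 60)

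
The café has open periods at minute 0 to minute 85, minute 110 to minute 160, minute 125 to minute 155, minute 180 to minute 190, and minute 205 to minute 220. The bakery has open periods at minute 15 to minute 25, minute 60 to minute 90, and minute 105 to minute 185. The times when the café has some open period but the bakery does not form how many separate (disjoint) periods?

4

First set merges to minute 0 to minute 85, minute 110 to minute 160, minute 180 to minute 190, minute 205 to minute 220.
A \ B = minute 0 to minute 15, minute 25 to minute 60, minute 185 to minute 190, minute 205 to minute 220.
That is 4 disjoint pieces.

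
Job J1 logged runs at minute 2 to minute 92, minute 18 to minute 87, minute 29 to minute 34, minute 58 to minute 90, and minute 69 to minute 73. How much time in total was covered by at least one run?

Merged: minute 2 to minute 92.
Length: 90 minutes.

90 minutes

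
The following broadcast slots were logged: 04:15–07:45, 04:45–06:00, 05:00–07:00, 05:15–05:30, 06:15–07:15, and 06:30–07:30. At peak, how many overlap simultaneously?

Walk the sorted start/end points keeping a running depth.
The depth first hits 4 at 05:15.

4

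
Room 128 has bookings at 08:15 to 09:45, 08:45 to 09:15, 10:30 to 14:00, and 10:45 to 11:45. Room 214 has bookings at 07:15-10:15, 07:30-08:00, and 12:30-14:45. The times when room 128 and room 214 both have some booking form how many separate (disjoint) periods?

2

Merge the first list: 08:15–09:45, 10:30–14:00.
Merge the second list: 07:15–10:15, 12:30–14:45.
A ∩ B = 08:15–09:45, 12:30–14:00.
That is 2 disjoint pieces.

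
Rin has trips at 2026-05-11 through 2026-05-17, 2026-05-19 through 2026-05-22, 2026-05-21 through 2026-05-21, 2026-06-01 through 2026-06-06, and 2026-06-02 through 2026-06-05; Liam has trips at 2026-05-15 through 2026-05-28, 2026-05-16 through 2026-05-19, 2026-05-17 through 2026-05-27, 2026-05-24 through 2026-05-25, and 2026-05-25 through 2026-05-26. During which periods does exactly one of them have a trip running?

2026-05-11 through 2026-05-14, 2026-05-18 through 2026-05-18, 2026-05-23 through 2026-05-28, 2026-06-01 through 2026-06-06

Merge the first list: 2026-05-11 through 2026-05-17, 2026-05-19 through 2026-05-22, 2026-06-01 through 2026-06-06.
Merge the second list: 2026-05-15 through 2026-05-28.
A \ B = 2026-05-11 through 2026-05-14, 2026-06-01 through 2026-06-06.
B \ A = 2026-05-18 through 2026-05-18, 2026-05-23 through 2026-05-28.
Union of the two gives the symmetric difference.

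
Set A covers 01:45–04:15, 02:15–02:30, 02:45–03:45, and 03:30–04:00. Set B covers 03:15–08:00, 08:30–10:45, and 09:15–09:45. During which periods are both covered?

03:15–04:15

First set merges to 01:45–04:15.
Second set merges to 03:15–08:00, 08:30–10:45.
01:45–04:15 overlaps B on 03:15–04:15.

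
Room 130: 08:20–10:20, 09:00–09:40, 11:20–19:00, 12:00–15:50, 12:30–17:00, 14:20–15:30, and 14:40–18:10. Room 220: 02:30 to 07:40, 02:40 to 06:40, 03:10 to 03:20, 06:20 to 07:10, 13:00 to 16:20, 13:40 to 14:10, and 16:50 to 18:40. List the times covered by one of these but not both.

02:30–07:40, 08:20–10:20, 11:20–13:00, 16:20–16:50, 18:40–19:00

Merge the first list: 08:20–10:20, 11:20–19:00.
Merge the second list: 02:30–07:40, 13:00–16:20, 16:50–18:40.
A but not B: 08:20–10:20, 11:20–13:00, 16:20–16:50, 18:40–19:00.
B but not A: 02:30–07:40.
Combining gives A △ B.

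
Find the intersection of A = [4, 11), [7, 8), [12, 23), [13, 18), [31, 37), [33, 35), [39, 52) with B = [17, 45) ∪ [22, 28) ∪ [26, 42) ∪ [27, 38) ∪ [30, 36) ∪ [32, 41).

[17, 23) ∪ [31, 37) ∪ [39, 45)

First set merges to [4, 11), [12, 23), [31, 37), [39, 52).
Second set merges to [17, 45).
[4, 11): no overlap with the second set.
[12, 23) meets the second set on [17, 23).
[31, 37) meets the second set on [31, 37).
[39, 52) meets the second set on [39, 45).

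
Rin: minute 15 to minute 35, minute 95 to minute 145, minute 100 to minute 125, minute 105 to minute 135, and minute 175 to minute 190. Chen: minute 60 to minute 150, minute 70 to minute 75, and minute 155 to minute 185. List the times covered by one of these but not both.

minute 15 to minute 35, minute 60 to minute 95, minute 145 to minute 150, minute 155 to minute 175, minute 185 to minute 190

Merge the first list: minute 15 to minute 35, minute 95 to minute 145, minute 175 to minute 190.
Merge the second list: minute 60 to minute 150, minute 155 to minute 185.
Only in the first: minute 15 to minute 35, minute 185 to minute 190.
Only in the second: minute 60 to minute 95, minute 145 to minute 150, minute 155 to minute 175.
Together these are the periods covered by exactly one.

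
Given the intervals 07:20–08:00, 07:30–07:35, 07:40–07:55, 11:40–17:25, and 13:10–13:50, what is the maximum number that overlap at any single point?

2

Sweep endpoints in order; track running count of active intervals.
Peak of 2 reached at 07:30.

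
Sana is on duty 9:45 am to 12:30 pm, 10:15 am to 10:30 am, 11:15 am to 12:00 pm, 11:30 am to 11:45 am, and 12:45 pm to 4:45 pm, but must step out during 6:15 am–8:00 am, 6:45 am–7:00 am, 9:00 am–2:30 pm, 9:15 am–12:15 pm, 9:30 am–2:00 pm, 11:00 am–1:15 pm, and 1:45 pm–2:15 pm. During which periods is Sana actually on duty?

2:30 pm–4:45 pm

A, merged: 9:45 am–12:30 pm, 12:45 pm–4:45 pm.
B, merged: 6:15 am–8:00 am, 9:00 am–2:30 pm.
9:45 am–12:30 pm lies entirely inside B → drops out.
12:45 pm–4:45 pm with B removed leaves 2:30 pm–4:45 pm.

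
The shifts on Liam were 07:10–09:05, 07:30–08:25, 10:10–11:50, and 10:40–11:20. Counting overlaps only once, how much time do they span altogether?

Merged: 07:10–09:05, 10:10–11:50.
Lengths: 1 h 55 min + 1 h 40 min = 3 h 35 min.

3 h 35 min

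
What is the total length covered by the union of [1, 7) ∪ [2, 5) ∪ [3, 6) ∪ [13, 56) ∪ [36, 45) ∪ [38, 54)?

49

Merged: [1, 7), [13, 56).
Lengths: 6 + 43 = 49.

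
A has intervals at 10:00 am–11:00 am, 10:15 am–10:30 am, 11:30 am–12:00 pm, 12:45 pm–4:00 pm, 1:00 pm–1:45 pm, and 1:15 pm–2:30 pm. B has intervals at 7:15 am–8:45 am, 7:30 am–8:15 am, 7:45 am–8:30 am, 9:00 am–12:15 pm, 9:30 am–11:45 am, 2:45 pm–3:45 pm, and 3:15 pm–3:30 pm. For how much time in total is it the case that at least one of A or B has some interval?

8 h

A, merged: 10:00 am-11:00 am, 11:30 am-12:00 pm, 12:45 pm-4:00 pm.
B, merged: 7:15 am-8:45 am, 9:00 am-12:15 pm, 2:45 pm-3:45 pm.
A ∪ B = 7:15 am-8:45 am, 9:00 am-12:15 pm, 12:45 pm-4:00 pm.
Total: 1 h 30 min + 3 h 15 min + 3 h 15 min = 8 h.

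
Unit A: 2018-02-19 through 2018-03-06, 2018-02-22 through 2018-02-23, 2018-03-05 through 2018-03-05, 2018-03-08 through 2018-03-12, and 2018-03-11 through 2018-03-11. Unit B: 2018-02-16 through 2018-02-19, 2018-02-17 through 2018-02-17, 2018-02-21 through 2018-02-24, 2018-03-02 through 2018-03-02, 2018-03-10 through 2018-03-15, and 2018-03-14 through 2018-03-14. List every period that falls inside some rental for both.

A, merged: 2018-02-19 through 2018-03-06, 2018-03-08 through 2018-03-12.
B, merged: 2018-02-16 through 2018-02-19, 2018-02-21 through 2018-02-24, 2018-03-02 through 2018-03-02, 2018-03-10 through 2018-03-15.
2018-02-19 through 2018-03-06 meets the second set on 2018-02-19 through 2018-02-19, 2018-02-21 through 2018-02-24, 2018-03-02 through 2018-03-02.
2018-03-08 through 2018-03-12 meets the second set on 2018-03-10 through 2018-03-12.

2018-02-19 through 2018-02-19, 2018-02-21 through 2018-02-24, 2018-03-02 through 2018-03-02, 2018-03-10 through 2018-03-12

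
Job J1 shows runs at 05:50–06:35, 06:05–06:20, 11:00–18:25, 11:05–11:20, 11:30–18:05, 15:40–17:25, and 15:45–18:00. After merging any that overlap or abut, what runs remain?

06:05–06:20 overlaps/touches 05:50–06:35 → extend to 05:50–06:35.
11:00–18:25 is disjoint → start new block.
11:05–11:20 overlaps/touches 11:00–18:25 → extend to 11:00–18:25.
11:30–18:05 overlaps/touches 11:00–18:25 → extend to 11:00–18:25.
15:40–17:25 overlaps/touches 11:00–18:25 → extend to 11:00–18:25.
15:45–18:00 overlaps/touches 11:00–18:25 → extend to 11:00–18:25.

05:50–06:35, 11:00–18:25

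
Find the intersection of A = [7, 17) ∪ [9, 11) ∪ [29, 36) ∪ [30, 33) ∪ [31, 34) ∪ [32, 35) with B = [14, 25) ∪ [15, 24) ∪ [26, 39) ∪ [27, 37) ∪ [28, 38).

A, merged: [7, 17), [29, 36).
B, merged: [14, 25), [26, 39).
[7, 17) meets the second set on [14, 17).
[29, 36) meets the second set on [29, 36).

[14, 17) ∪ [29, 36)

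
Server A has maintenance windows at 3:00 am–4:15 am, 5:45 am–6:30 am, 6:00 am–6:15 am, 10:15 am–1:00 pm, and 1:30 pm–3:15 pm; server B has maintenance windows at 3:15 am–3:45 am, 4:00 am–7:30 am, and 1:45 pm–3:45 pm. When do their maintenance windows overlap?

A, merged: 3:00 am–4:15 am, 5:45 am–6:30 am, 10:15 am–1:00 pm, 1:30 pm–3:15 pm.
3:00 am–4:15 am meets the second set on 3:15 am–3:45 am, 4:00 am–4:15 am.
5:45 am–6:30 am meets the second set on 5:45 am–6:30 am.
10:15 am–1:00 pm: no overlap with the second set.
1:30 pm–3:15 pm meets the second set on 1:45 pm–3:15 pm.

3:15 am–3:45 am, 4:00 am–4:15 am, 5:45 am–6:30 am, 1:45 pm–3:15 pm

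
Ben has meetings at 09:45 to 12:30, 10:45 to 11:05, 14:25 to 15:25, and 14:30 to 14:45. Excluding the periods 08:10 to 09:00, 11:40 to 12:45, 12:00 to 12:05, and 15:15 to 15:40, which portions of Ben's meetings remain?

09:45–11:40, 14:25–15:15

Merge the first list: 09:45–12:30, 14:25–15:25.
Merge the second list: 08:10–09:00, 11:40–12:45, 15:15–15:40.
09:45–12:30 \ B = 09:45–11:40.
14:25–15:25 \ B = 14:25–15:15.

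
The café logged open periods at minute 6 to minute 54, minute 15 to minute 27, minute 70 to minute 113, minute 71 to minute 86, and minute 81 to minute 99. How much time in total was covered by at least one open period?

91 minutes

Merged: minute 6 to minute 54, minute 70 to minute 113.
Lengths: 48 minutes + 43 minutes = 91 minutes.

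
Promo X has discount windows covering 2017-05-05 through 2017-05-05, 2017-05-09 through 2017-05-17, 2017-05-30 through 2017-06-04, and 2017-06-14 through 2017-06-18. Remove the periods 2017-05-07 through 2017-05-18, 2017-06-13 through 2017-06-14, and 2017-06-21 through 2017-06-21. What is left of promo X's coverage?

2017-05-05 through 2017-05-05, 2017-05-30 through 2017-06-04, 2017-06-15 through 2017-06-18

2017-05-05 through 2017-05-05: nothing removed.
2017-05-09 through 2017-05-17: entirely removed.
2017-05-30 through 2017-06-04: nothing removed.
2017-06-14 through 2017-06-18 \ B = 2017-06-15 through 2017-06-18.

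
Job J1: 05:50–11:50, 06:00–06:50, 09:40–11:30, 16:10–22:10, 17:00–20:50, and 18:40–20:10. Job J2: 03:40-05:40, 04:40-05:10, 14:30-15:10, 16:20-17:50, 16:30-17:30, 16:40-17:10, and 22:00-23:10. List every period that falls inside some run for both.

Merge the first list: 05:50–11:50, 16:10–22:10.
Merge the second list: 03:40–05:40, 14:30–15:10, 16:20–17:50, 22:00–23:10.
05:50–11:50 meets no B interval.
16:10–22:10 ∩ B → 16:20–17:50, 22:00–22:10.

16:20–17:50, 22:00–22:10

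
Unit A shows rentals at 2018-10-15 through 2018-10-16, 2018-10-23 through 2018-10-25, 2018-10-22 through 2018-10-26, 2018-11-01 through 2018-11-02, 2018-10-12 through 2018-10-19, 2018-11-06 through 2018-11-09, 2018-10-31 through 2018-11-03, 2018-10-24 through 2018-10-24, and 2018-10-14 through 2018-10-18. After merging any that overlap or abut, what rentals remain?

Sort by start: 2018-10-12 through 2018-10-19, 2018-10-14 through 2018-10-18, 2018-10-15 through 2018-10-16, 2018-10-22 through 2018-10-26, 2018-10-23 through 2018-10-25, 2018-10-24 through 2018-10-24, 2018-10-31 through 2018-11-03, 2018-11-01 through 2018-11-02, 2018-11-06 through 2018-11-09.
2018-10-14 through 2018-10-18 overlaps/touches 2018-10-12 through 2018-10-19 → extend to 2018-10-12 through 2018-10-19.
2018-10-15 through 2018-10-16 overlaps/touches 2018-10-12 through 2018-10-19 → extend to 2018-10-12 through 2018-10-19.
2018-10-22 through 2018-10-26 is disjoint → start new block.
2018-10-23 through 2018-10-25 overlaps/touches 2018-10-22 through 2018-10-26 → extend to 2018-10-22 through 2018-10-26.
2018-10-24 through 2018-10-24 overlaps/touches 2018-10-22 through 2018-10-26 → extend to 2018-10-22 through 2018-10-26.
2018-10-31 through 2018-11-03 is disjoint → start new block.
2018-11-01 through 2018-11-02 overlaps/touches 2018-10-31 through 2018-11-03 → extend to 2018-10-31 through 2018-11-03.
2018-11-06 through 2018-11-09 is disjoint → start new block.

2018-10-12 through 2018-10-19, 2018-10-22 through 2018-10-26, 2018-10-31 through 2018-11-03, 2018-11-06 through 2018-11-09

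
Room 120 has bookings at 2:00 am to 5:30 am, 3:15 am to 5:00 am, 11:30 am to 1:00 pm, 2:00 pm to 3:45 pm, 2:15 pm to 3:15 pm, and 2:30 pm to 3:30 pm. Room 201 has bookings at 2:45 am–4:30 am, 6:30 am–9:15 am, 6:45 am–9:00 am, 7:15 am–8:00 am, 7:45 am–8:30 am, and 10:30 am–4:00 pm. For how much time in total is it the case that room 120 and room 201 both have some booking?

First set merges to 2:00 am-5:30 am, 11:30 am-1:00 pm, 2:00 pm-3:45 pm.
Second set merges to 2:45 am-4:30 am, 6:30 am-9:15 am, 10:30 am-4:00 pm.
A ∩ B = 2:45 am-4:30 am, 11:30 am-1:00 pm, 2:00 pm-3:45 pm.
Total: 1 h 45 min + 1 h 30 min + 1 h 45 min = 5 h.

5 h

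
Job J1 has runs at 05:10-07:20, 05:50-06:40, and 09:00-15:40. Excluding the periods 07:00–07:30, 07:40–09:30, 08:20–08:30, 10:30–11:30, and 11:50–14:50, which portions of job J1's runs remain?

Merge the first list: 05:10–07:20, 09:00–15:40.
Merge the second list: 07:00–07:30, 07:40–09:30, 10:30–11:30, 11:50–14:50.
05:10–07:20 \ B = 05:10–07:00.
09:00–15:40 \ B = 09:30–10:30, 11:30–11:50, 14:50–15:40.

05:10–07:00, 09:30–10:30, 11:30–11:50, 14:50–15:40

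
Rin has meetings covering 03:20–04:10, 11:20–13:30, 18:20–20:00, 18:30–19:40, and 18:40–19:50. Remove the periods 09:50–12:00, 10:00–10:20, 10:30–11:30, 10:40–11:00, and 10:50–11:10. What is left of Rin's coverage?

03:20–04:10, 12:00–13:30, 18:20–20:00

Merge the first list: 03:20–04:10, 11:20–13:30, 18:20–20:00.
Merge the second list: 09:50–12:00.
03:20–04:10: nothing removed.
11:20–13:30 \ B = 12:00–13:30.
18:20–20:00: nothing removed.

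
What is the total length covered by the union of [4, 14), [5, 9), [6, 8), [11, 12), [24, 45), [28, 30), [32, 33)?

Merged: [4, 14), [24, 45).
Lengths: 10 + 21 = 31.

31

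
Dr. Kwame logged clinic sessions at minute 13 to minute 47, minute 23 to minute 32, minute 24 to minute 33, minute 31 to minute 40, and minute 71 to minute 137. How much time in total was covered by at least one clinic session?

Merged: minute 13 to minute 47, minute 71 to minute 137.
Lengths: 34 minutes + 66 minutes = 100 minutes.

100 minutes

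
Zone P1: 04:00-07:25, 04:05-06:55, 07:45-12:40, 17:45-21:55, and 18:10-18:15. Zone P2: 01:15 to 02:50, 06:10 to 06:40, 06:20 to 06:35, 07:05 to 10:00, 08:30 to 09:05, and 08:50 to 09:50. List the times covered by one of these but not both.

01:15–02:50, 04:00–06:10, 06:40–07:05, 07:25–07:45, 10:00–12:40, 17:45–21:55

A, merged: 04:00–07:25, 07:45–12:40, 17:45–21:55.
B, merged: 01:15–02:50, 06:10–06:40, 07:05–10:00.
Only in the first: 04:00–06:10, 06:40–07:05, 10:00–12:40, 17:45–21:55.
Only in the second: 01:15–02:50, 07:25–07:45.
Together these are the periods covered by exactly one.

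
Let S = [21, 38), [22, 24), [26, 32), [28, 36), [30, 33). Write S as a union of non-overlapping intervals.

[21, 38)

[22, 24) overlaps/touches [21, 38) → extend to [21, 38).
[26, 32) overlaps/touches [21, 38) → extend to [21, 38).
[28, 36) overlaps/touches [21, 38) → extend to [21, 38).
[30, 33) overlaps/touches [21, 38) → extend to [21, 38).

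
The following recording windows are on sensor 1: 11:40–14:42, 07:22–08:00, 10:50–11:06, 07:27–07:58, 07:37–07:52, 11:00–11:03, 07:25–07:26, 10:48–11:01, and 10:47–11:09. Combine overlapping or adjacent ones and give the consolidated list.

Sort by start: 07:22–08:00, 07:25–07:26, 07:27–07:58, 07:37–07:52, 10:47–11:09, 10:48–11:01, 10:50–11:06, 11:00–11:03, 11:40–14:42.
07:25–07:26 overlaps/touches 07:22–08:00 → extend to 07:22–08:00.
07:27–07:58 overlaps/touches 07:22–08:00 → extend to 07:22–08:00.
07:37–07:52 overlaps/touches 07:22–08:00 → extend to 07:22–08:00.
10:47–11:09 is disjoint → start new block.
10:48–11:01 overlaps/touches 10:47–11:09 → extend to 10:47–11:09.
10:50–11:06 overlaps/touches 10:47–11:09 → extend to 10:47–11:09.
11:00–11:03 overlaps/touches 10:47–11:09 → extend to 10:47–11:09.
11:40–14:42 is disjoint → start new block.

07:22–08:00, 10:47–11:09, 11:40–14:42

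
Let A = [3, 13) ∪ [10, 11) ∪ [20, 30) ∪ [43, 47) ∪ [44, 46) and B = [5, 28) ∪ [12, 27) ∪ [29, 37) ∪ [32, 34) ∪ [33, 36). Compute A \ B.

First set merges to [3, 13), [20, 30), [43, 47).
Second set merges to [5, 28), [29, 37).
[3, 13) minus B → [3, 5).
[20, 30) minus B → [28, 29).
[43, 47): no B overlap → unchanged.

[3, 5) ∪ [28, 29) ∪ [43, 47)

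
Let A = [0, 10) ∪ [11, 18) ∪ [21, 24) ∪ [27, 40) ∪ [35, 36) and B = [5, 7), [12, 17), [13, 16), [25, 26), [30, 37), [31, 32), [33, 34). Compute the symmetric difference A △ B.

[0, 5) ∪ [7, 10) ∪ [11, 12) ∪ [17, 18) ∪ [21, 24) ∪ [25, 26) ∪ [27, 30) ∪ [37, 40)

First set merges to [0, 10), [11, 18), [21, 24), [27, 40).
Second set merges to [5, 7), [12, 17), [25, 26), [30, 37).
A \ B = [0, 5), [7, 10), [11, 12), [17, 18), [21, 24), [27, 30), [37, 40).
B \ A = [25, 26).
Union of the two gives the symmetric difference.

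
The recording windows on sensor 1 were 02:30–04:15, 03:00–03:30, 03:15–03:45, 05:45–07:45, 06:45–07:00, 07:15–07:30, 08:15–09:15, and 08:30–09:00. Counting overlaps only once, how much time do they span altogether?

Merged: 02:30-04:15, 05:45-07:45, 08:15-09:15.
Lengths: 1 h 45 min + 2 h + 1 h = 4 h 45 min.

4 h 45 min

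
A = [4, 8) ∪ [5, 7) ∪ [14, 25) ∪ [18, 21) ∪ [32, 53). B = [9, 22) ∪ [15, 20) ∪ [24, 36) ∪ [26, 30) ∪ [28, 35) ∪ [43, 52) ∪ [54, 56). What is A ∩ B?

[14, 22) ∪ [24, 25) ∪ [32, 36) ∪ [43, 52)

A, merged: [4, 8), [14, 25), [32, 53).
B, merged: [9, 22), [24, 36), [43, 52), [54, 56).
[4, 8) falls entirely outside B.
[14, 25) overlaps B on [14, 22), [24, 25).
[32, 53) overlaps B on [32, 36), [43, 52).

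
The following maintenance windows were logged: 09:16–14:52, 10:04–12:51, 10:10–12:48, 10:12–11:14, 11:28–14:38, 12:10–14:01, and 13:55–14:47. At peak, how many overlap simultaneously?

At 12:10, 5 of the intervals are simultaneously active.
No point has more.

5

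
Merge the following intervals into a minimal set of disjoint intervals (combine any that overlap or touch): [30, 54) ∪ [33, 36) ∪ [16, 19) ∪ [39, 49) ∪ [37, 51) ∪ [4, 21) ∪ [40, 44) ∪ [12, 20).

Sort by start: [4, 21), [12, 20), [16, 19), [30, 54), [33, 36), [37, 51), [39, 49), [40, 44).
[12, 20) overlaps/touches [4, 21) → extend to [4, 21).
[16, 19) overlaps/touches [4, 21) → extend to [4, 21).
[30, 54) is disjoint → start new block.
[33, 36) overlaps/touches [30, 54) → extend to [30, 54).
[37, 51) overlaps/touches [30, 54) → extend to [30, 54).
[39, 49) overlaps/touches [30, 54) → extend to [30, 54).
[40, 44) overlaps/touches [30, 54) → extend to [30, 54).

[4, 21) ∪ [30, 54)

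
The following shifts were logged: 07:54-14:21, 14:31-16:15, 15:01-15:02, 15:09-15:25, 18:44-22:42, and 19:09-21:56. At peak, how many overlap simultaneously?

At 15:01, 2 of the intervals are simultaneously active.
No point has more.

2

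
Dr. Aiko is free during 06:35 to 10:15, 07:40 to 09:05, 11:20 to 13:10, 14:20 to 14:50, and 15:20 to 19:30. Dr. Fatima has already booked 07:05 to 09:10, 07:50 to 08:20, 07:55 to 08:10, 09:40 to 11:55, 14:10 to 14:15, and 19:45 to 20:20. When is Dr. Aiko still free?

06:35–07:05, 09:10–09:40, 11:55–13:10, 14:20–14:50, 15:20–19:30

Merge the first list: 06:35–10:15, 11:20–13:10, 14:20–14:50, 15:20–19:30.
Merge the second list: 07:05–09:10, 09:40–11:55, 14:10–14:15, 19:45–20:20.
06:35–10:15 with B removed leaves 06:35–07:05, 09:10–09:40.
11:20–13:10 with B removed leaves 11:55–13:10.
14:20–14:50 is untouched.
15:20–19:30 is untouched.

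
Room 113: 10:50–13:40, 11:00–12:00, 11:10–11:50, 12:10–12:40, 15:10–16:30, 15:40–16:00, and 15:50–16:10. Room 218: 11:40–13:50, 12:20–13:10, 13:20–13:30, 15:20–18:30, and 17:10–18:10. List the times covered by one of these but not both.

A, merged: 10:50–13:40, 15:10–16:30.
B, merged: 11:40–13:50, 15:20–18:30.
Only in the first: 10:50–11:40, 15:10–15:20.
Only in the second: 13:40–13:50, 16:30–18:30.
Together these are the periods covered by exactly one.

10:50–11:40, 13:40–13:50, 15:10–15:20, 16:30–18:30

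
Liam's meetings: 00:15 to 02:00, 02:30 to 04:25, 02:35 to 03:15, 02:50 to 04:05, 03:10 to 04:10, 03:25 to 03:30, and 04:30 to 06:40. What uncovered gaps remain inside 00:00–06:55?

00:00-00:15, 02:00-02:30, 04:25-04:30, 06:40-06:55

The merged coverage is 00:15-02:00, 02:30-04:25, 04:30-06:40.
Complement within 00:00-06:55: 00:00-00:15, 02:00-02:30, 04:25-04:30, 06:40-06:55.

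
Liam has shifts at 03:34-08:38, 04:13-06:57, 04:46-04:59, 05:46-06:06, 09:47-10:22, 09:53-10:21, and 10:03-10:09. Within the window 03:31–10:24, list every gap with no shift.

Covered (merged): 03:34-08:38, 09:47-10:22.
Gaps within 03:31-10:24: 03:31-03:34, 08:38-09:47, 10:22-10:24.

03:31-03:34, 08:38-09:47, 10:22-10:24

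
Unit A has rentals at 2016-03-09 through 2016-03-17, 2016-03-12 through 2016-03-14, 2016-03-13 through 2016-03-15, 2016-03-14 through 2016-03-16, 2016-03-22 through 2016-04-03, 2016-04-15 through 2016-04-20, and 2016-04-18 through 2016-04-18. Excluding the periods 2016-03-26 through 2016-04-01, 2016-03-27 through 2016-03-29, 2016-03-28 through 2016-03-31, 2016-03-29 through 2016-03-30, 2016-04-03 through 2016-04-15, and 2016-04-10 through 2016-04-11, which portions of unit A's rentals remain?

Merge the first list: 2016-03-09 through 2016-03-17, 2016-03-22 through 2016-04-03, 2016-04-15 through 2016-04-20.
Merge the second list: 2016-03-26 through 2016-04-01, 2016-04-03 through 2016-04-15.
2016-03-09 through 2016-03-17: nothing removed.
2016-03-22 through 2016-04-03 \ B = 2016-03-22 through 2016-03-25, 2016-04-02 through 2016-04-02.
2016-04-15 through 2016-04-20 \ B = 2016-04-16 through 2016-04-20.

2016-03-09 through 2016-03-17, 2016-03-22 through 2016-03-25, 2016-04-02 through 2016-04-02, 2016-04-16 through 2016-04-20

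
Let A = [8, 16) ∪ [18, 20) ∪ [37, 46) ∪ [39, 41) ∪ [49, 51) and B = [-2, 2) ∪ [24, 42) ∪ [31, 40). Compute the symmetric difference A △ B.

A, merged: [8, 16), [18, 20), [37, 46), [49, 51).
B, merged: [-2, 2), [24, 42).
A \ B = [8, 16), [18, 20), [42, 46), [49, 51).
B \ A = [-2, 2), [24, 37).
Union of the two gives the symmetric difference.

[-2, 2) ∪ [8, 16) ∪ [18, 20) ∪ [24, 37) ∪ [42, 46) ∪ [49, 51)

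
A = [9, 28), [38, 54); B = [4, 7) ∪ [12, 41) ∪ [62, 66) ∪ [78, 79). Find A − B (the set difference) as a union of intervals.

[9, 28) \ B = [9, 12).
[38, 54) \ B = [41, 54).

[9, 12) ∪ [41, 54)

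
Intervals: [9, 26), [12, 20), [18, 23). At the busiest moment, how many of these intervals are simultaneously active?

At 18, 3 of the intervals are simultaneously active.
No point has more.

3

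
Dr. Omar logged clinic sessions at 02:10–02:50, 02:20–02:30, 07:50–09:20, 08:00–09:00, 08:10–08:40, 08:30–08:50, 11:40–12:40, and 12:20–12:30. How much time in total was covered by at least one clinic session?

Merged: 02:10-02:50, 07:50-09:20, 11:40-12:40.
Lengths: 40 min + 1 h 30 min + 1 h = 3 h 10 min.

3 h 10 min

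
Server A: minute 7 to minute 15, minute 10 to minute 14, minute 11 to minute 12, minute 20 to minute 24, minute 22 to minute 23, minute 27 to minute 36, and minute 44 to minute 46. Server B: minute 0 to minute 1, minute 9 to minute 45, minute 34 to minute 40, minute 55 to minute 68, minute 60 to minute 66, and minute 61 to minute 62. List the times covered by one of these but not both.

First set merges to minute 7 to minute 15, minute 20 to minute 24, minute 27 to minute 36, minute 44 to minute 46.
Second set merges to minute 0 to minute 1, minute 9 to minute 45, minute 55 to minute 68.
Only in the first: minute 7 to minute 9, minute 45 to minute 46.
Only in the second: minute 0 to minute 1, minute 15 to minute 20, minute 24 to minute 27, minute 36 to minute 44, minute 55 to minute 68.
Together these are the periods covered by exactly one.

minute 0 to minute 1, minute 7 to minute 9, minute 15 to minute 20, minute 24 to minute 27, minute 36 to minute 44, minute 45 to minute 46, minute 55 to minute 68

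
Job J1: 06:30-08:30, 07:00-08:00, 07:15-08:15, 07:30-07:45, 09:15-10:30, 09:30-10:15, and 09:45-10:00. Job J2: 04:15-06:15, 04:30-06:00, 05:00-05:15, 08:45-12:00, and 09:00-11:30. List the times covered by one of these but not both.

Merge the first list: 06:30–08:30, 09:15–10:30.
Merge the second list: 04:15–06:15, 08:45–12:00.
A but not B: 06:30–08:30.
B but not A: 04:15–06:15, 08:45–09:15, 10:30–12:00.
Combining gives A △ B.

04:15–06:15, 06:30–08:30, 08:45–09:15, 10:30–12:00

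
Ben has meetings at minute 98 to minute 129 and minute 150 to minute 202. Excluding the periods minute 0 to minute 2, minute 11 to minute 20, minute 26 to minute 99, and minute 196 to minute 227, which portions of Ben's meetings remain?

minute 99 to minute 129, minute 150 to minute 196

minute 98 to minute 129 \ B = minute 99 to minute 129.
minute 150 to minute 202 \ B = minute 150 to minute 196.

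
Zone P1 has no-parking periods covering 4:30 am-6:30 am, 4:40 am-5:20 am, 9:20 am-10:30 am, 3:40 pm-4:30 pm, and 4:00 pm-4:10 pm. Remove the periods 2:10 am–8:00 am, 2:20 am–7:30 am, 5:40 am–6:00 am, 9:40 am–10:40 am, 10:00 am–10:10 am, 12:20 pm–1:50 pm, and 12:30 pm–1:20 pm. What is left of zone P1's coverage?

First set merges to 4:30 am–6:30 am, 9:20 am–10:30 am, 3:40 pm–4:30 pm.
Second set merges to 2:10 am–8:00 am, 9:40 am–10:40 am, 12:20 pm–1:50 pm.
4:30 am–6:30 am: entirely removed.
9:20 am–10:30 am \ B = 9:20 am–9:40 am.
3:40 pm–4:30 pm: nothing removed.

9:20 am–9:40 am, 3:40 pm–4:30 pm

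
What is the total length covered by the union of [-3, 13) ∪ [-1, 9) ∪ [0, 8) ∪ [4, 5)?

16

Merged: [-3, 13).
Length: 16.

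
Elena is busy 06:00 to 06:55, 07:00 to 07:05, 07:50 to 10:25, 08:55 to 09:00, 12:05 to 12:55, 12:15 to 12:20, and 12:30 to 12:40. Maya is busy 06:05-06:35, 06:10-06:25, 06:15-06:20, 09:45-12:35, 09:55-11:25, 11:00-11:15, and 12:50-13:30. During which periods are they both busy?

First set merges to 06:00–06:55, 07:00–07:05, 07:50–10:25, 12:05–12:55.
Second set merges to 06:05–06:35, 09:45–12:35, 12:50–13:30.
06:00–06:55 overlaps B on 06:05–06:35.
07:00–07:05 falls entirely outside B.
07:50–10:25 overlaps B on 09:45–10:25.
12:05–12:55 overlaps B on 12:05–12:35, 12:50–12:55.

06:05–06:35, 09:45–10:25, 12:05–12:35, 12:50–12:55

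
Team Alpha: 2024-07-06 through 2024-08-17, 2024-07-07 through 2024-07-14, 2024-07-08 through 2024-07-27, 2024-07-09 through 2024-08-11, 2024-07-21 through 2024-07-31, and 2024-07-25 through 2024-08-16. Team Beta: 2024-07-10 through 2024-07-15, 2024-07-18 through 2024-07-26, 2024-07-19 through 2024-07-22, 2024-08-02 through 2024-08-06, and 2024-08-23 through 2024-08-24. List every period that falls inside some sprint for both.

A, merged: 2024-07-06 through 2024-08-17.
B, merged: 2024-07-10 through 2024-07-15, 2024-07-18 through 2024-07-26, 2024-08-02 through 2024-08-06, 2024-08-23 through 2024-08-24.
2024-07-06 through 2024-08-17 ∩ B → 2024-07-10 through 2024-07-15, 2024-07-18 through 2024-07-26, 2024-08-02 through 2024-08-06.

2024-07-10 through 2024-07-15, 2024-07-18 through 2024-07-26, 2024-08-02 through 2024-08-06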